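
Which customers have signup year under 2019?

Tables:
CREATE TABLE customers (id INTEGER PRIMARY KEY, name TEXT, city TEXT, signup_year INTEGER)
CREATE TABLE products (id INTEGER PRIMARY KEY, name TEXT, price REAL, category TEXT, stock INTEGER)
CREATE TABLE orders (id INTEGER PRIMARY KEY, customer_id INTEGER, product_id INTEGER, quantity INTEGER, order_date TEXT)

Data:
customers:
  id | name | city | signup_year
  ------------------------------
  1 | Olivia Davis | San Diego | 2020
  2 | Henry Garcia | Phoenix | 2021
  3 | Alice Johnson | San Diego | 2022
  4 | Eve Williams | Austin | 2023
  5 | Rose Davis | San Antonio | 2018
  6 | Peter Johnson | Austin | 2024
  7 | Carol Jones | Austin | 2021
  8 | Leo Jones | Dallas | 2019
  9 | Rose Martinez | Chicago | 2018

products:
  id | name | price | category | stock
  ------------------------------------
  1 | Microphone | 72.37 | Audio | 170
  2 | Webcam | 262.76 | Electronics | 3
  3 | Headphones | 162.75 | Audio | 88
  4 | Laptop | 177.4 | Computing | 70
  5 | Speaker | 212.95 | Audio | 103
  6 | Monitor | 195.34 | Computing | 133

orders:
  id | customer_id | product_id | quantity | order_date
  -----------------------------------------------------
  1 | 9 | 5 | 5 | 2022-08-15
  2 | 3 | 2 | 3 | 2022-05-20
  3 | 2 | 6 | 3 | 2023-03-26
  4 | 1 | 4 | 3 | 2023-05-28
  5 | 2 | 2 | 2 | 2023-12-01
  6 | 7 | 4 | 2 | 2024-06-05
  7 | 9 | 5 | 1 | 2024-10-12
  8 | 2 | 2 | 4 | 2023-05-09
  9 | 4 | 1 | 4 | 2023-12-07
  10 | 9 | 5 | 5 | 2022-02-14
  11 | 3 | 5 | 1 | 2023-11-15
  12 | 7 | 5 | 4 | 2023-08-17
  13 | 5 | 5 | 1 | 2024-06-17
SELECT name, signup_year FROM customers WHERE signup_year < 2019

Execution result:
name | signup_year
Rose Davis | 2018
Rose Martinez | 2018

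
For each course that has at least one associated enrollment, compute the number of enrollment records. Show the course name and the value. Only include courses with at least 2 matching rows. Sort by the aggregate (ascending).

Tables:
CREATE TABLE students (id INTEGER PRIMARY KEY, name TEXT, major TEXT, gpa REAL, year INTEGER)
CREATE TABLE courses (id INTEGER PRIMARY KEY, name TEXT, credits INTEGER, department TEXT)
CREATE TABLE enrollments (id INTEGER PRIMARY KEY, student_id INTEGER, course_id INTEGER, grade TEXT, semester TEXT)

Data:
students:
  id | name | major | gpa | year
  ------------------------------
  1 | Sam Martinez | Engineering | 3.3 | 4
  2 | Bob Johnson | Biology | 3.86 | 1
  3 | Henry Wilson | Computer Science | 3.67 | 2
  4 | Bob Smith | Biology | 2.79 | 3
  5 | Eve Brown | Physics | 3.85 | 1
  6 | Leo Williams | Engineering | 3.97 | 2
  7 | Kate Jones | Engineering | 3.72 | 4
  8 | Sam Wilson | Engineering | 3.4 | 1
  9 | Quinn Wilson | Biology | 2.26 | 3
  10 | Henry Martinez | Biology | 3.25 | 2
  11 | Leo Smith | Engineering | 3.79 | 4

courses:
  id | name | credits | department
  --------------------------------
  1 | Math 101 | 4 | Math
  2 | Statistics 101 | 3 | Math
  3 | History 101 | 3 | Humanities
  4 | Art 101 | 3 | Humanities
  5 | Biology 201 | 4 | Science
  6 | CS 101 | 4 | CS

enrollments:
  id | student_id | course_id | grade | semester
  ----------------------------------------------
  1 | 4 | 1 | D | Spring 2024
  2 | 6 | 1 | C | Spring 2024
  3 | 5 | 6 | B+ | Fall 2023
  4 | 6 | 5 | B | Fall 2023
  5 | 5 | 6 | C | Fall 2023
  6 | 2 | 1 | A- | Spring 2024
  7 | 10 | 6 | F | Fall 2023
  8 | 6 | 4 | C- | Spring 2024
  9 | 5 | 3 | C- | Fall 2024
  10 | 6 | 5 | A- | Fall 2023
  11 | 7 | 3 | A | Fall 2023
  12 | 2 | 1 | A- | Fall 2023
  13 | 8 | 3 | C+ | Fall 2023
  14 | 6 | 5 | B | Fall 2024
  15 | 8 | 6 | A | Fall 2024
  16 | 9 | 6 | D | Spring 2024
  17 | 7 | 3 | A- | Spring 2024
SELECT p.name, COUNT(*) AS n FROM enrollments c JOIN courses p ON c.course_id = p.id GROUP BY p.id, p.name HAVING COUNT(*) >= 2 ORDER BY n ASC

Execution result:
name | n
Biology 201 | 3
Math 101 | 4
History 101 | 4
CS 101 | 5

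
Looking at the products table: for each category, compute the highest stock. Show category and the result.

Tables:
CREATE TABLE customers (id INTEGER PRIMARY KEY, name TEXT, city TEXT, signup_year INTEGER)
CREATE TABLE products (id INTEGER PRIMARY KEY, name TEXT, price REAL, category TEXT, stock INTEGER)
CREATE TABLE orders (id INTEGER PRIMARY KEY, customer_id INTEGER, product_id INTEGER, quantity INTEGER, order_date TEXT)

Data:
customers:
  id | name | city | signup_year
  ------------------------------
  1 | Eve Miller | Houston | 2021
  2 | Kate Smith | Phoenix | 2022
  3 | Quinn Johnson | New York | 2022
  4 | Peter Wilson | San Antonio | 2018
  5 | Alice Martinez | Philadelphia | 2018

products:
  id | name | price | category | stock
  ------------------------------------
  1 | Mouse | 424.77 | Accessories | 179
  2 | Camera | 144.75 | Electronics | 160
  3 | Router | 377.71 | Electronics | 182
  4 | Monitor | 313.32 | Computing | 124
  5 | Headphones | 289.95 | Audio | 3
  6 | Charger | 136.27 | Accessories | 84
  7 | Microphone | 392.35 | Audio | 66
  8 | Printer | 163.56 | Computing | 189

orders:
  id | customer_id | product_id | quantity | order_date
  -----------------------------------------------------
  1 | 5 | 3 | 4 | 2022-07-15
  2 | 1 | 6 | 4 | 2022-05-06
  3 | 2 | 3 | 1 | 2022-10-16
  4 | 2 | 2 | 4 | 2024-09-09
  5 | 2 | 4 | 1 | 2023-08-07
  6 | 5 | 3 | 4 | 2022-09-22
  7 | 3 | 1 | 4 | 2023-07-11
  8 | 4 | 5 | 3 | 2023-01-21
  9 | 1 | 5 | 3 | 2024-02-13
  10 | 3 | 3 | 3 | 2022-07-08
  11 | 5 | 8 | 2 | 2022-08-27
SELECT category, MAX(stock) AS max_stock FROM products GROUP BY category

Execution result:
category | max_stock
Accessories | 179
Audio | 66
Computing | 189
Electronics | 182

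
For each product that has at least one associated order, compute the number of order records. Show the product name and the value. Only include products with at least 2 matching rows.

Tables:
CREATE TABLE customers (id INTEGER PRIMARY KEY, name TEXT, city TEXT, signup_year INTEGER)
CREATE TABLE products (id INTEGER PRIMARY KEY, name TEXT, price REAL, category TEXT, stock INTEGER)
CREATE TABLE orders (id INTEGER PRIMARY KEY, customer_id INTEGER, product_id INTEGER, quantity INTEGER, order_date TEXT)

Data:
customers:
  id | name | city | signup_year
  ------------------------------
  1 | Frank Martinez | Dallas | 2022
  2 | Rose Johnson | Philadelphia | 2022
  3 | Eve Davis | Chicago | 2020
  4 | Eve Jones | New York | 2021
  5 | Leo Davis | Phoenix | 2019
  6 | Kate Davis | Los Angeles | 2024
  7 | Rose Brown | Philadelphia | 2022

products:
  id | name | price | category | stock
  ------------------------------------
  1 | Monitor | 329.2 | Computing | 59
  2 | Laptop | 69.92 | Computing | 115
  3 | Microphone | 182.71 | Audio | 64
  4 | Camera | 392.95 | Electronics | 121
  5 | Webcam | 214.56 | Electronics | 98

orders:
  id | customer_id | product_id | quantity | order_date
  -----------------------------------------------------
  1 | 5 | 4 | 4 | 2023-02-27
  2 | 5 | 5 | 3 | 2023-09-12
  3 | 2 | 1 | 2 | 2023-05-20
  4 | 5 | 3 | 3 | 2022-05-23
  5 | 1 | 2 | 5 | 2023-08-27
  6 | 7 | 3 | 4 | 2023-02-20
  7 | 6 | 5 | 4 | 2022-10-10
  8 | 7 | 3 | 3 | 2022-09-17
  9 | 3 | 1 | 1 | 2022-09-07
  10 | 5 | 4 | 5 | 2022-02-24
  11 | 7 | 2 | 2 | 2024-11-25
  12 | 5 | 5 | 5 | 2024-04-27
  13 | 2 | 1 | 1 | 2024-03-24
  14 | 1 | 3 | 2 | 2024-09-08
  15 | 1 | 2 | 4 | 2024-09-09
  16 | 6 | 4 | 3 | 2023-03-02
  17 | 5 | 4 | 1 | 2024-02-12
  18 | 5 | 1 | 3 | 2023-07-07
SELECT p.name, COUNT(*) AS n FROM orders c JOIN products p ON c.product_id = p.id GROUP BY p.id, p.name HAVING COUNT(*) >= 2

Execution result:
name | n
Monitor | 4
Laptop | 3
Microphone | 4
Camera | 4
Webcam | 3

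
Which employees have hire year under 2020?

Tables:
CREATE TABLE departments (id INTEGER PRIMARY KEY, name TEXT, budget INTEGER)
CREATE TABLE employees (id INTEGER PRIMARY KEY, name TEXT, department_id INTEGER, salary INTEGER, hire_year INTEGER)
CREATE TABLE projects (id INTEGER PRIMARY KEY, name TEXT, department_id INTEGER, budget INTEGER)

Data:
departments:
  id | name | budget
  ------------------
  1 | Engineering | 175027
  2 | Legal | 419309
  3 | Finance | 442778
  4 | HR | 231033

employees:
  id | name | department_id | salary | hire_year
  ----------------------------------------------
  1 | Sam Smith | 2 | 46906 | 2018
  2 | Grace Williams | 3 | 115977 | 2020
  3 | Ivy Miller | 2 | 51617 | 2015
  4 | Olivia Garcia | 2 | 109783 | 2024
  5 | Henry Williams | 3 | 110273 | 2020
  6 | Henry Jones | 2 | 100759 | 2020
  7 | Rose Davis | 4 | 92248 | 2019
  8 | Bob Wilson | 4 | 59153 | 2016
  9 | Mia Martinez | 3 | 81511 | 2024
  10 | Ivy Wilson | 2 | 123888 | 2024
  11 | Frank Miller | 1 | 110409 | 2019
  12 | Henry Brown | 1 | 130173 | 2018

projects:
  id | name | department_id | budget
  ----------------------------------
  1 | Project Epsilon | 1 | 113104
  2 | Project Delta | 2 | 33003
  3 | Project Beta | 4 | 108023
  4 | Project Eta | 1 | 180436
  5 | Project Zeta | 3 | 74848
SELECT name, hire_year FROM employees WHERE hire_year < 2020

Execution result:
name | hire_year
Sam Smith | 2018
Ivy Miller | 2015
Rose Davis | 2019
Bob Wilson | 2016
Frank Miller | 2019
Henry Brown | 2018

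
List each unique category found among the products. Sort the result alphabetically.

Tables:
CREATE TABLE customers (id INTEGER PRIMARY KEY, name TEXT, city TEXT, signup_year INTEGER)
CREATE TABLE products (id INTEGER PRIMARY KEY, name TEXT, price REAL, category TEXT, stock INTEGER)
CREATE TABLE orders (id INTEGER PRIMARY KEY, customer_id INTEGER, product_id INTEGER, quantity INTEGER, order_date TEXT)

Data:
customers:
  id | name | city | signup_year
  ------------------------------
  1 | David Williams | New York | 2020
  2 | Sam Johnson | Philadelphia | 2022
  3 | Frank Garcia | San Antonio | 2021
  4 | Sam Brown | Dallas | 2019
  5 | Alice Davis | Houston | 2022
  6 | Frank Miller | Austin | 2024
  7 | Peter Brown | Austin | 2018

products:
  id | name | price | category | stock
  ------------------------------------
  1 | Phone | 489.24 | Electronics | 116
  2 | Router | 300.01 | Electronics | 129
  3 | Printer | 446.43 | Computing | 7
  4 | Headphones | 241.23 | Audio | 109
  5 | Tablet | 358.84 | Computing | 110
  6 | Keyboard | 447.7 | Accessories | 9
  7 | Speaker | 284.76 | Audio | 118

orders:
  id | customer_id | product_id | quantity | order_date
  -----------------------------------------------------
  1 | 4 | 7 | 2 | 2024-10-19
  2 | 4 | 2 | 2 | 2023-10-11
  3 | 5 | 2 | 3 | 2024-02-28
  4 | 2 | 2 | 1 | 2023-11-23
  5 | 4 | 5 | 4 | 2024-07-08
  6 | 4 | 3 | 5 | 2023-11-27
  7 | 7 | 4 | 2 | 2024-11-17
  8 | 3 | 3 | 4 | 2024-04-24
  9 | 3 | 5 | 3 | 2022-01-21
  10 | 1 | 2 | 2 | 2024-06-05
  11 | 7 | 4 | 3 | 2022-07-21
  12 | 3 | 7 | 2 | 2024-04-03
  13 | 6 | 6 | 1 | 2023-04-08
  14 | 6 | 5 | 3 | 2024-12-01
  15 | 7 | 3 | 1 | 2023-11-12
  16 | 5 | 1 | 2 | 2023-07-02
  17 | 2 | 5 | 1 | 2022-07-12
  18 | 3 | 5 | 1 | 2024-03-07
SELECT DISTINCT category FROM products ORDER BY category

Execution result:
category
Accessories
Audio
Computing
Electronics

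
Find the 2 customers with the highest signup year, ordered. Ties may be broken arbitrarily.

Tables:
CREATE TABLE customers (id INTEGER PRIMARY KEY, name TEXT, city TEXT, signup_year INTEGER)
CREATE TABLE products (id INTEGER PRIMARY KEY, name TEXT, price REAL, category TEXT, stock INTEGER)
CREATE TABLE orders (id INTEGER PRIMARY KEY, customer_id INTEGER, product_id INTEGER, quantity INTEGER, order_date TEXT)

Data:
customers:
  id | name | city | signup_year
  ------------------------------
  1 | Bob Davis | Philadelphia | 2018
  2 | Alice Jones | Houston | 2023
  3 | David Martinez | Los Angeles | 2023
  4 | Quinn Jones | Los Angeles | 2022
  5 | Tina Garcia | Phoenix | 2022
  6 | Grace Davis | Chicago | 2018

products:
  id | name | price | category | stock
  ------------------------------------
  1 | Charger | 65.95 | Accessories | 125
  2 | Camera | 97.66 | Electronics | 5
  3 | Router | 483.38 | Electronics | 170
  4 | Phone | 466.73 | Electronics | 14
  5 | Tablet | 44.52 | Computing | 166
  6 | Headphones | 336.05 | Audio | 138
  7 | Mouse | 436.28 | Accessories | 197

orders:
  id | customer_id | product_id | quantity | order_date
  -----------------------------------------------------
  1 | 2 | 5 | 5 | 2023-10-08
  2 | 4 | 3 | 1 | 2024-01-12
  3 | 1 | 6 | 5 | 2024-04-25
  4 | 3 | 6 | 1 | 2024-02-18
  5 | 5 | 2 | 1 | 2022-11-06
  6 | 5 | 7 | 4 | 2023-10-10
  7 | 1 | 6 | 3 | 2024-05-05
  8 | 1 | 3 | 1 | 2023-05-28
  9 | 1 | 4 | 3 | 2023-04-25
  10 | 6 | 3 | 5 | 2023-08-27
SELECT name, signup_year FROM customers ORDER BY signup_year DESC LIMIT 2

Execution result:
name | signup_year
Alice Jones | 2023
David Martinez | 2023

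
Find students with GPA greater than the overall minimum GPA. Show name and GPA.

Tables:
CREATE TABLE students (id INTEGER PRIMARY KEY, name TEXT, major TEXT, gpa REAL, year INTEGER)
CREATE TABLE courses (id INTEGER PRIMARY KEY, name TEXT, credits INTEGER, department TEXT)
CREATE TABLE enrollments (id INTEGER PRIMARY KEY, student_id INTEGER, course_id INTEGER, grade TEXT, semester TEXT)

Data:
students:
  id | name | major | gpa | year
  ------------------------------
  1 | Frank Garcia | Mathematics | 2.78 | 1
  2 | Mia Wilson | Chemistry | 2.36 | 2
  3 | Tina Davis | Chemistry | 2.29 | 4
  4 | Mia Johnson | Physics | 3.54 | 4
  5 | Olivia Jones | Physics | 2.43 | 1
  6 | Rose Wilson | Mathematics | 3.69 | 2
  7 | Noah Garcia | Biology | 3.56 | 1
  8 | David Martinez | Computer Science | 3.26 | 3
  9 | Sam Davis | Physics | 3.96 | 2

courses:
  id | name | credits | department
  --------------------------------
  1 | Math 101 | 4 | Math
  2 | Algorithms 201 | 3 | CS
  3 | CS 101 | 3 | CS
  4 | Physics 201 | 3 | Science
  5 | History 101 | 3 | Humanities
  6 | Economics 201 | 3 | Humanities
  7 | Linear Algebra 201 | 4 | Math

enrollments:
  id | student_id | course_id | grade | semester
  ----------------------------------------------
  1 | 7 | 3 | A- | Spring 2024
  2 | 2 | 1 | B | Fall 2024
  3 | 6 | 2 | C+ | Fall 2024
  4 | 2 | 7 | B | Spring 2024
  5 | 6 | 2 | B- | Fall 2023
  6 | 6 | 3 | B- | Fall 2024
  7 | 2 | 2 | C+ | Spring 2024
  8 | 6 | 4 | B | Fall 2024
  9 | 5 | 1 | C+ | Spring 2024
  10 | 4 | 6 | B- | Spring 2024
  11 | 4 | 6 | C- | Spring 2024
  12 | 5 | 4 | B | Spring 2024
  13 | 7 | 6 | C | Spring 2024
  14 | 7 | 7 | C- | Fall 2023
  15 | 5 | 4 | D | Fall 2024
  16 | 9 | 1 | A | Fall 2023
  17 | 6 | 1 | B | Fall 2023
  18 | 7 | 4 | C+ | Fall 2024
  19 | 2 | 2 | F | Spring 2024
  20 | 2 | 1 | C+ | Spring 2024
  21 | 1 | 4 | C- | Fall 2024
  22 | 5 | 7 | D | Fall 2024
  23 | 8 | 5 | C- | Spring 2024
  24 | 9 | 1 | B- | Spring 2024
SELECT name, gpa FROM students WHERE gpa > (SELECT MIN(gpa) FROM students)

Execution result:
name | gpa
Frank Garcia | 2.78
Mia Wilson | 2.36
Mia Johnson | 3.54
Olivia Jones | 2.43
Rose Wilson | 3.69
Noah Garcia | 3.56
David Martinez | 3.26
Sam Davis | 3.96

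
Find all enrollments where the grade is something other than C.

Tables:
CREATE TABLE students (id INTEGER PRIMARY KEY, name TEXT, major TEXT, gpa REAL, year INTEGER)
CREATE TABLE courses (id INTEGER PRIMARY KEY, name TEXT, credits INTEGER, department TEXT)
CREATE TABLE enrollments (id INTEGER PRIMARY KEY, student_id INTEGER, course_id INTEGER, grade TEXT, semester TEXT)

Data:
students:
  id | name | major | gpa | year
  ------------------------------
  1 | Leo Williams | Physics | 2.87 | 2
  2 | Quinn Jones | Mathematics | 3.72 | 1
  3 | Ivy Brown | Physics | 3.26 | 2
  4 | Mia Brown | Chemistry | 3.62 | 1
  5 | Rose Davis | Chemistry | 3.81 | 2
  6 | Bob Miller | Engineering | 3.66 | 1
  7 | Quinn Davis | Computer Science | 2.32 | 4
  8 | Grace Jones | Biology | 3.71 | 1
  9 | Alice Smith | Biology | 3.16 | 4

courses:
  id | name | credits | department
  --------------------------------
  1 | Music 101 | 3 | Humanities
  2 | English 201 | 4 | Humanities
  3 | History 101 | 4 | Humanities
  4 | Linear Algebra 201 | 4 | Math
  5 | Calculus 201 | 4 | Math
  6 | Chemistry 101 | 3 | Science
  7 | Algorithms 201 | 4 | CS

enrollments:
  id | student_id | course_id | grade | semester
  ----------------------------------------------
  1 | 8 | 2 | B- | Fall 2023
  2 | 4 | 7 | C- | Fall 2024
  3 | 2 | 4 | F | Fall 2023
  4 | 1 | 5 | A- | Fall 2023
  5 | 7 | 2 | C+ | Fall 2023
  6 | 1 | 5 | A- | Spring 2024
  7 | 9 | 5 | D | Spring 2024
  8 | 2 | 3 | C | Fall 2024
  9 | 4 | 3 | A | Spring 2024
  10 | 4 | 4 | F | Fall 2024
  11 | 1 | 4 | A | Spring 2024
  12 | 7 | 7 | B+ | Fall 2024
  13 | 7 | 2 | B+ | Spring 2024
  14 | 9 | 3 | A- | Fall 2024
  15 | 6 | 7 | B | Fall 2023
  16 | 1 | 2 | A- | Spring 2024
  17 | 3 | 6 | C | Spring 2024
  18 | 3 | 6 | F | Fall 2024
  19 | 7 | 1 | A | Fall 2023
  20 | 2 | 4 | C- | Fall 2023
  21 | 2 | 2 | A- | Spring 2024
SELECT id, grade FROM enrollments WHERE grade <> 'C'

Execution result:
id | grade
1 | B-
2 | C-
3 | F
4 | A-
5 | C+
6 | A-
7 | D
9 | A
10 | F
11 | A
12 | B+
13 | B+
14 | A-
15 | B
16 | A-
18 | F
19 | A
20 | C-
21 | A-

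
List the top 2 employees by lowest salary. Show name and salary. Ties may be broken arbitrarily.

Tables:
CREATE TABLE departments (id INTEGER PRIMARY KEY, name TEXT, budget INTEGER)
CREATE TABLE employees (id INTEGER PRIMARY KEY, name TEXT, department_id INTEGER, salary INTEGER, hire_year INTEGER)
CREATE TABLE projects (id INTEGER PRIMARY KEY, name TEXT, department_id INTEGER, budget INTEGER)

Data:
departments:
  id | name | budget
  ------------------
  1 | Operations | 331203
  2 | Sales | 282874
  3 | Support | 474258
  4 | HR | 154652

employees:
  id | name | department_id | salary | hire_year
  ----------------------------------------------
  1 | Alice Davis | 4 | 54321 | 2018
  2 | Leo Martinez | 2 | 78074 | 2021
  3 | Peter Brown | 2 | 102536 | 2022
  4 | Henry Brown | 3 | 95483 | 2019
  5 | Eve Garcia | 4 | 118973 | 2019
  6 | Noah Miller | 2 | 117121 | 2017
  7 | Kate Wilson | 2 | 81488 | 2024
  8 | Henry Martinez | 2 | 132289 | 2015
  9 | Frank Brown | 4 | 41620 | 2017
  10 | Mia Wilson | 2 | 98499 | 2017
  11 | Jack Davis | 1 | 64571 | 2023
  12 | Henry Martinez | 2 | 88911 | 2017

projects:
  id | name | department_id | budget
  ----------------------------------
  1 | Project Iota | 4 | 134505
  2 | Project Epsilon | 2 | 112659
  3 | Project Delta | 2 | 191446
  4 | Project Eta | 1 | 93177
SELECT name, salary FROM employees ORDER BY salary ASC LIMIT 2

Execution result:
name | salary
Frank Brown | 41620
Alice Davis | 54321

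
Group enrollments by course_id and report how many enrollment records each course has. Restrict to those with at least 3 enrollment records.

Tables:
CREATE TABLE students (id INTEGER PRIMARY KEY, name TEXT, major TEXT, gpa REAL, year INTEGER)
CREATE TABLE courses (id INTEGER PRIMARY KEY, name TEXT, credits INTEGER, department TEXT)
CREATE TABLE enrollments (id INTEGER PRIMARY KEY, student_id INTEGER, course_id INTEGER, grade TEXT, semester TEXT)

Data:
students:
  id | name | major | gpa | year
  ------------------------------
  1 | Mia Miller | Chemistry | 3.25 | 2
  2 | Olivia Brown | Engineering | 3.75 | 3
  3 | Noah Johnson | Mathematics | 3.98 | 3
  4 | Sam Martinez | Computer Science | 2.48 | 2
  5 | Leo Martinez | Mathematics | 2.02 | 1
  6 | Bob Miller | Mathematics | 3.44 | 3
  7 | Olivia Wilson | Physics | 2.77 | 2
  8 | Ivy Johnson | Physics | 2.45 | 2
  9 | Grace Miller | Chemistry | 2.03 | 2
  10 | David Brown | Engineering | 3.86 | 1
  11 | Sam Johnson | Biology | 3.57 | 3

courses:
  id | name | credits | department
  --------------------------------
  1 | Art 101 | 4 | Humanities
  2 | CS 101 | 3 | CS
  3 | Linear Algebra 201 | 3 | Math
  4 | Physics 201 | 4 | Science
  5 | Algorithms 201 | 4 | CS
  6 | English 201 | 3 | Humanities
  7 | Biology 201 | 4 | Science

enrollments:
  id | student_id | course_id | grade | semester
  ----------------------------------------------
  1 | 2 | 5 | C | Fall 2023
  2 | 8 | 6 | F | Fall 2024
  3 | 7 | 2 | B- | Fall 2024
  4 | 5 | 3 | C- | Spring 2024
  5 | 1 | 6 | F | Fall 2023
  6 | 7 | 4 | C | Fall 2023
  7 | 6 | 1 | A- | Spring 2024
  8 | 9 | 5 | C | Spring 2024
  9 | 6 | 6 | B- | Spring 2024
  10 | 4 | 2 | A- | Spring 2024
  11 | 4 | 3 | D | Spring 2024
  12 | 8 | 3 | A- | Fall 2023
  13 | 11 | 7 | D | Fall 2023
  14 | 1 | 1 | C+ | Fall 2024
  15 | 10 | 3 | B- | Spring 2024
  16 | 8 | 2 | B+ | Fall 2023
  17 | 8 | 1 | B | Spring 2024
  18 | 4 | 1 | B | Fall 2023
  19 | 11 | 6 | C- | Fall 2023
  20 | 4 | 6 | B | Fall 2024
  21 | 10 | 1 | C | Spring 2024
SELECT course_id, COUNT(*) AS enrollment_count FROM enrollments GROUP BY course_id HAVING COUNT(*) >= 3

Execution result:
course_id | enrollment_count
1 | 5
2 | 3
3 | 4
6 | 5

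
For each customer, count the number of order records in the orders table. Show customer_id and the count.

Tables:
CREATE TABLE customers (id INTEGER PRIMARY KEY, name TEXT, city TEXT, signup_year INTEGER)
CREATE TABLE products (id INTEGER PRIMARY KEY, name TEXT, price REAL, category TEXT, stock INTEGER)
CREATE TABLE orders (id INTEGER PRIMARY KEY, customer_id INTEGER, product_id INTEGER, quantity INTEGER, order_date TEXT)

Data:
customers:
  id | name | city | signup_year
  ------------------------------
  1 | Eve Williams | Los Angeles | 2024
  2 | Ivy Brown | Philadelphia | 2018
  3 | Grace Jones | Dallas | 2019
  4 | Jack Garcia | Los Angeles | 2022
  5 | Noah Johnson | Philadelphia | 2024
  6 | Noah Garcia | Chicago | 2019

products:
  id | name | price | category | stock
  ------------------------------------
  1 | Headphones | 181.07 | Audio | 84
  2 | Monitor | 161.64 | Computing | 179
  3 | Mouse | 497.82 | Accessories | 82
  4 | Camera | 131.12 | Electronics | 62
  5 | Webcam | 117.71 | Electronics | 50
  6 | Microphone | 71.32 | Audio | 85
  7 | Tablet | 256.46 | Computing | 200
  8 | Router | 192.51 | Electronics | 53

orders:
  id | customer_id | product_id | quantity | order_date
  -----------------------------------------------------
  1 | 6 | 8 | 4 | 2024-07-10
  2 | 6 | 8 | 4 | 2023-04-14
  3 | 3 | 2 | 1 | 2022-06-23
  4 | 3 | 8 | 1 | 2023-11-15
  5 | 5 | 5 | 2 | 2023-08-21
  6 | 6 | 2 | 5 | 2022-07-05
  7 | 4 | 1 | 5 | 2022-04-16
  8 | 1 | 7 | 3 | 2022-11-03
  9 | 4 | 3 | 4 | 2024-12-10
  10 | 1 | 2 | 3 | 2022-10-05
SELECT customer_id, COUNT(*) AS order_count FROM orders GROUP BY customer_id

Execution result:
customer_id | order_count
1 | 2
3 | 2
4 | 2
5 | 1
6 | 3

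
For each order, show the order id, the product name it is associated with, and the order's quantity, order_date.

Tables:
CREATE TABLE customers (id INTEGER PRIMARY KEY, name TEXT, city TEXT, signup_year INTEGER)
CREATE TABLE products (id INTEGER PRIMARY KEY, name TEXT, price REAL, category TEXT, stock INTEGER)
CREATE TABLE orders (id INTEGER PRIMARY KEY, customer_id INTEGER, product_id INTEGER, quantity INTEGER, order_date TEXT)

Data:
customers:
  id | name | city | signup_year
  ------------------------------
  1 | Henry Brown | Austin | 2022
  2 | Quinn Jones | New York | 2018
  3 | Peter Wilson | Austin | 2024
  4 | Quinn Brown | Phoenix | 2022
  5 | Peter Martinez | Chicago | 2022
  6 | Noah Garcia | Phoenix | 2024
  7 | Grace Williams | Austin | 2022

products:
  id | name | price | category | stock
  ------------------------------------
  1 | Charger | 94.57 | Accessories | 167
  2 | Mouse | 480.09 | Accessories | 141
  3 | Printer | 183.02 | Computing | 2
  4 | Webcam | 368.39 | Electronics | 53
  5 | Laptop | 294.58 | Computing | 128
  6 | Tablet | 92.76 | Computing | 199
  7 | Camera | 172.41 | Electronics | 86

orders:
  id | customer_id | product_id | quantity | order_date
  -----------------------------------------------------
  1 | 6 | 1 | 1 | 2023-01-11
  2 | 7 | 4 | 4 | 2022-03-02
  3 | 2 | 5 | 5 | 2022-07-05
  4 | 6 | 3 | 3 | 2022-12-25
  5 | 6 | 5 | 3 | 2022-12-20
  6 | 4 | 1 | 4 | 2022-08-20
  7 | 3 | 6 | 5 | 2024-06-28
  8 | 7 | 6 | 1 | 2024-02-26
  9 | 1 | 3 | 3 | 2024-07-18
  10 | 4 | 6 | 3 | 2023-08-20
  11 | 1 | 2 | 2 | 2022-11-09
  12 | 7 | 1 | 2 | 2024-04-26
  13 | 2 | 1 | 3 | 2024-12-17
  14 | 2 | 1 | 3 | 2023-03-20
SELECT c.id, p.name AS product, c.quantity, c.order_date FROM orders c JOIN products p ON c.product_id = p.id

Execution result:
id | product | quantity | order_date
1 | Charger | 1 | 2023-01-11
2 | Webcam | 4 | 2022-03-02
3 | Laptop | 5 | 2022-07-05
4 | Printer | 3 | 2022-12-25
5 | Laptop | 3 | 2022-12-20
6 | Charger | 4 | 2022-08-20
7 | Tablet | 5 | 2024-06-28
8 | Tablet | 1 | 2024-02-26
9 | Printer | 3 | 2024-07-18
10 | Tablet | 3 | 2023-08-20
11 | Mouse | 2 | 2022-11-09
12 | Charger | 2 | 2024-04-26
13 | Charger | 3 | 2024-12-17
14 | Charger | 3 | 2023-03-20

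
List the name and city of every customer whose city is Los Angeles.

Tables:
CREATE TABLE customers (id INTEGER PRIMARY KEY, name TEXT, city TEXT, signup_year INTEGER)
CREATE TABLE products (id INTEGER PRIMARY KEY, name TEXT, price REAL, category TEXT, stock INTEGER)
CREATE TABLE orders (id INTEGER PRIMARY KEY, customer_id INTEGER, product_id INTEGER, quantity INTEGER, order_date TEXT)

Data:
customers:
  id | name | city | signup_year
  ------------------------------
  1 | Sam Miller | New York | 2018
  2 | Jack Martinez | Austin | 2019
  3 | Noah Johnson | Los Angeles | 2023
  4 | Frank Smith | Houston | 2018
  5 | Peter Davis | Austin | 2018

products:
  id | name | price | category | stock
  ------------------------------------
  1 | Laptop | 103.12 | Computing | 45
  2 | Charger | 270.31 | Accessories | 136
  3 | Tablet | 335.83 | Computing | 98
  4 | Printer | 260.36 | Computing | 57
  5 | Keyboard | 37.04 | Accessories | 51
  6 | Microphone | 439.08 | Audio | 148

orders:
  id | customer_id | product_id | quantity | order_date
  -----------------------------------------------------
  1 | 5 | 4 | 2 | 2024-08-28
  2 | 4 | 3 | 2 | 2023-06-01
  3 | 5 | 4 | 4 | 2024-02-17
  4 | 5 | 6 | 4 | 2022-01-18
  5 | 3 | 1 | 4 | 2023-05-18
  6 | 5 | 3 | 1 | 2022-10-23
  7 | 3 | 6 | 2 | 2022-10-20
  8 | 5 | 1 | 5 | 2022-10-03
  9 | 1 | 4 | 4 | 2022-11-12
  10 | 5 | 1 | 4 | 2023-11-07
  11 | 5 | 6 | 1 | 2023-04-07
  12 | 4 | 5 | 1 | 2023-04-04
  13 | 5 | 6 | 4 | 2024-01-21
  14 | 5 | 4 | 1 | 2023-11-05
SELECT name, city FROM customers WHERE city = 'Los Angeles'

Execution result:
name | city
Noah Johnson | Los Angeles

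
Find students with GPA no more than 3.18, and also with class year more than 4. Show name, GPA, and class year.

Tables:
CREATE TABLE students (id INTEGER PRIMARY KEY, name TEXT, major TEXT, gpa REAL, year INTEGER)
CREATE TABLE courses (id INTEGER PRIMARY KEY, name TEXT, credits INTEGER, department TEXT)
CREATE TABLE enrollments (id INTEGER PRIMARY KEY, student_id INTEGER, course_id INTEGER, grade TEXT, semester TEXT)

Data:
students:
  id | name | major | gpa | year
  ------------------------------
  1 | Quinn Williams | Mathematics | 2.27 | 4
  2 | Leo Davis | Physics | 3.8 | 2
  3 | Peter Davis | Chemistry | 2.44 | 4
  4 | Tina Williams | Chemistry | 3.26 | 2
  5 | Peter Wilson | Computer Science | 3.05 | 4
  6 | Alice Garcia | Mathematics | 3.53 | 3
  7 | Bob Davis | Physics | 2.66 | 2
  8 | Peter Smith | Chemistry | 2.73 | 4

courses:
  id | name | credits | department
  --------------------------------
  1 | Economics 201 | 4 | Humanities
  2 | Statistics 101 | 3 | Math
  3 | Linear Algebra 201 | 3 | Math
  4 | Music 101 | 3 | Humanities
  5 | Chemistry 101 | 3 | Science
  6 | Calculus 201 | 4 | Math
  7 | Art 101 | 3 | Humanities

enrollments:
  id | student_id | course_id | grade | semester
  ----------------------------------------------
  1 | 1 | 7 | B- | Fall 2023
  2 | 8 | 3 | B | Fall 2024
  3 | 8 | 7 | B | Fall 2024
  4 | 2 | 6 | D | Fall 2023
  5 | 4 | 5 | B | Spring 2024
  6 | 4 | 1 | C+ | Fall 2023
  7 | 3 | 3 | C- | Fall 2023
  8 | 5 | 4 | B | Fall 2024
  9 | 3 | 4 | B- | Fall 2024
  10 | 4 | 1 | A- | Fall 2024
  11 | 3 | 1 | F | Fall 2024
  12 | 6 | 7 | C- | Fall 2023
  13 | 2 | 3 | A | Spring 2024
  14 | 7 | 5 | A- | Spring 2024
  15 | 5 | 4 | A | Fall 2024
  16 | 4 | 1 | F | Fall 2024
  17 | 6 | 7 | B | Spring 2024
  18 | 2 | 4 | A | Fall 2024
SELECT name, gpa, year FROM students WHERE gpa <= 3.18 AND year > 4

Execution result:
(no rows)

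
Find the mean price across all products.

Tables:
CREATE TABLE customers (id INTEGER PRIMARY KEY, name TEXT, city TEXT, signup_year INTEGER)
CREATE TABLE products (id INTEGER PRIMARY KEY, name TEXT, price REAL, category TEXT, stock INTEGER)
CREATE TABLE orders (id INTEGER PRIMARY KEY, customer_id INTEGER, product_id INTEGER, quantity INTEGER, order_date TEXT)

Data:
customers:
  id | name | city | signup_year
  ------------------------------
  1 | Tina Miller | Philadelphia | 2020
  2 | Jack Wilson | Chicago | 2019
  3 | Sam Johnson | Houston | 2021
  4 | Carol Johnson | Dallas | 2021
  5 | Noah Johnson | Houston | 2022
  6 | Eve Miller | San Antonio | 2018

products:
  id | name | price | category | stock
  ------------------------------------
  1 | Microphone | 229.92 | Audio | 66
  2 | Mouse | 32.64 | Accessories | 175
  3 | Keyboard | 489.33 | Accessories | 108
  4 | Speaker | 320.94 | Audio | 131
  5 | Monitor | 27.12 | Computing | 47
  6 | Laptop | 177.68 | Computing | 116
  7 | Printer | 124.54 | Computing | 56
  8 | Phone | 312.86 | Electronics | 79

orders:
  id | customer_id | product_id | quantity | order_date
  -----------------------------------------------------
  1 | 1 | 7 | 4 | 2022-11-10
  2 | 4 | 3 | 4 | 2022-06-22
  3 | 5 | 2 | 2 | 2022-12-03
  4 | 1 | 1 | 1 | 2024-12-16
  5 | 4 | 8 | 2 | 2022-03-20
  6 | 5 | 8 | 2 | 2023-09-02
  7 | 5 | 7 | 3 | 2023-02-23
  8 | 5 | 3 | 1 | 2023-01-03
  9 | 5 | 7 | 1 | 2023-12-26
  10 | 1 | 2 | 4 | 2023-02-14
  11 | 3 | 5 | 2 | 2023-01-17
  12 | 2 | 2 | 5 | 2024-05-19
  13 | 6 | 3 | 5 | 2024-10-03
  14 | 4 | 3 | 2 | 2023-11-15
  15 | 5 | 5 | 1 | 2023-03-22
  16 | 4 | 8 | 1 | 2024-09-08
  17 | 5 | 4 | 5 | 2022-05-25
SELECT AVG(price) FROM products

Execution result:
214.38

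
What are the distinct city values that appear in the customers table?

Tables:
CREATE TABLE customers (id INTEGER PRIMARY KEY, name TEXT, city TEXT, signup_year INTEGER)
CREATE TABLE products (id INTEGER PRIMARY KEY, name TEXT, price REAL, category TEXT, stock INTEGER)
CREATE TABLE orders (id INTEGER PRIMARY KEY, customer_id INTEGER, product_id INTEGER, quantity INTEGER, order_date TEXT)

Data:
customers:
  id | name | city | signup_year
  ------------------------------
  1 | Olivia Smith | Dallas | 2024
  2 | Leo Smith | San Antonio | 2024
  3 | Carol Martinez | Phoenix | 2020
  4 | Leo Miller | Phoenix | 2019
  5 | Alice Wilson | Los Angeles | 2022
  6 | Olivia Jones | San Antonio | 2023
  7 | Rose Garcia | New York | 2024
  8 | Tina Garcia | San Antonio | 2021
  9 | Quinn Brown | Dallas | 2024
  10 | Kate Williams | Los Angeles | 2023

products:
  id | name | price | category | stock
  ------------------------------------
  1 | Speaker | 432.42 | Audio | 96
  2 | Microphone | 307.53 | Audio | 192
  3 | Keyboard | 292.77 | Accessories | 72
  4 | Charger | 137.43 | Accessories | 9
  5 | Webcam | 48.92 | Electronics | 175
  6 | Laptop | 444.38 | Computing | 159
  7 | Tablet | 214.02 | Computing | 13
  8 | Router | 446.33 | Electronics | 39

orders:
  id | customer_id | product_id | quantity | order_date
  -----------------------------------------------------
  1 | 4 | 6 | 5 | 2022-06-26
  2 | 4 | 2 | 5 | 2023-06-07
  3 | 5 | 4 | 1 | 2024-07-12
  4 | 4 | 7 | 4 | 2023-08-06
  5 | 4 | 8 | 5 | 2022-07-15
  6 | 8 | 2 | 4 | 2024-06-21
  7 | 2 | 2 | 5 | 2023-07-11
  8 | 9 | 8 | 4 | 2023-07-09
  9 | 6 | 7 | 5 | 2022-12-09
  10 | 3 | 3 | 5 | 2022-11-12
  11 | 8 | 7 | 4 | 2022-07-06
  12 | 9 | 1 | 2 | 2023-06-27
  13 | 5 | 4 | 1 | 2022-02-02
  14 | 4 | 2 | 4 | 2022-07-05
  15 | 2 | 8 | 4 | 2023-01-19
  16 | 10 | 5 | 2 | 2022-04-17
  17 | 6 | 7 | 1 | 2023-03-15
SELECT DISTINCT city FROM customers

Execution result:
city
Dallas
San Antonio
Phoenix
Los Angeles
New York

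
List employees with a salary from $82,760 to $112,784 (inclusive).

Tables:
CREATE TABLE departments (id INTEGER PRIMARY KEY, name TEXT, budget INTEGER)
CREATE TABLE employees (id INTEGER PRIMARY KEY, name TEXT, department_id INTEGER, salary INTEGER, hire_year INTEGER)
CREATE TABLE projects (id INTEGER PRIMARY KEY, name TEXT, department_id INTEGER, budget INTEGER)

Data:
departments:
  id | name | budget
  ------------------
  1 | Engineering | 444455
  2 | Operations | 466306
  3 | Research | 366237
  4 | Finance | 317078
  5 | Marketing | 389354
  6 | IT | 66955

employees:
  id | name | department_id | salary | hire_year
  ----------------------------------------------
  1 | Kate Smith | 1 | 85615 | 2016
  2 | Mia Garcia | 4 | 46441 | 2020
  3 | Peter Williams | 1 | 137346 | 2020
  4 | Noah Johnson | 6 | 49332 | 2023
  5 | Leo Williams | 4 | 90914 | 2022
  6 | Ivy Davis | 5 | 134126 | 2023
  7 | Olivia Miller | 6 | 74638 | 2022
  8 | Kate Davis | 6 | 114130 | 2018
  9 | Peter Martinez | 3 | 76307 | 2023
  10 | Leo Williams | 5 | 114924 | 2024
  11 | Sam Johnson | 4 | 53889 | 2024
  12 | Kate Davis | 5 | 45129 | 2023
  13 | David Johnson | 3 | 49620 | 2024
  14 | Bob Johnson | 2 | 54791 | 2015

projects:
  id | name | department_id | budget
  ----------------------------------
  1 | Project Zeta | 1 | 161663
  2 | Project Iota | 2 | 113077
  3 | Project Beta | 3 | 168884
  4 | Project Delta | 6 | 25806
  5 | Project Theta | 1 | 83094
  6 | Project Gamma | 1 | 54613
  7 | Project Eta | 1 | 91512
SELECT name, salary FROM employees WHERE salary BETWEEN 82760 AND 112784

Execution result:
name | salary
Kate Smith | 85615
Leo Williams | 90914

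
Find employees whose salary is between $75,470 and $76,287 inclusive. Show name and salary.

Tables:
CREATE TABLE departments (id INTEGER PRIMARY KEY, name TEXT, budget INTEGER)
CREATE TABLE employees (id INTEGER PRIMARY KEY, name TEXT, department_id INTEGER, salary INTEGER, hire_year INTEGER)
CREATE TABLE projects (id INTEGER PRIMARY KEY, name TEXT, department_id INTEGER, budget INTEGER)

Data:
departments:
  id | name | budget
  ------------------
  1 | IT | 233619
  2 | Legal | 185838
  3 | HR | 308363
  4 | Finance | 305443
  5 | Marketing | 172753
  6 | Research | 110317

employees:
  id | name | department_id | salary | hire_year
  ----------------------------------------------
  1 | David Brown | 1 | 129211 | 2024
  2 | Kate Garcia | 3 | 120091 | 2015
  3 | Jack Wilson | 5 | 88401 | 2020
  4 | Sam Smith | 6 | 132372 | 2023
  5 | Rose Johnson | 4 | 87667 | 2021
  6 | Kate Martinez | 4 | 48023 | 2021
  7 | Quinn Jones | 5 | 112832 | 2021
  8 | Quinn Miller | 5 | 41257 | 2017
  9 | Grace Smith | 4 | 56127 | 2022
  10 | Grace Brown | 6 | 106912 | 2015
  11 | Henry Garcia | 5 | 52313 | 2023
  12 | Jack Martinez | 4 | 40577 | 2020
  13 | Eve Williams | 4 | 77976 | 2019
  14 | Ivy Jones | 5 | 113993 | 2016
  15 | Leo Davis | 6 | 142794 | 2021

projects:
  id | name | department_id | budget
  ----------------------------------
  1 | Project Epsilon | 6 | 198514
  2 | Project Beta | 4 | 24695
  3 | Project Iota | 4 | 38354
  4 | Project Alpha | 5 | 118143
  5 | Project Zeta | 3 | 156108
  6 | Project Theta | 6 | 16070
SELECT name, salary FROM employees WHERE salary BETWEEN 75470 AND 76287

Execution result:
(no rows)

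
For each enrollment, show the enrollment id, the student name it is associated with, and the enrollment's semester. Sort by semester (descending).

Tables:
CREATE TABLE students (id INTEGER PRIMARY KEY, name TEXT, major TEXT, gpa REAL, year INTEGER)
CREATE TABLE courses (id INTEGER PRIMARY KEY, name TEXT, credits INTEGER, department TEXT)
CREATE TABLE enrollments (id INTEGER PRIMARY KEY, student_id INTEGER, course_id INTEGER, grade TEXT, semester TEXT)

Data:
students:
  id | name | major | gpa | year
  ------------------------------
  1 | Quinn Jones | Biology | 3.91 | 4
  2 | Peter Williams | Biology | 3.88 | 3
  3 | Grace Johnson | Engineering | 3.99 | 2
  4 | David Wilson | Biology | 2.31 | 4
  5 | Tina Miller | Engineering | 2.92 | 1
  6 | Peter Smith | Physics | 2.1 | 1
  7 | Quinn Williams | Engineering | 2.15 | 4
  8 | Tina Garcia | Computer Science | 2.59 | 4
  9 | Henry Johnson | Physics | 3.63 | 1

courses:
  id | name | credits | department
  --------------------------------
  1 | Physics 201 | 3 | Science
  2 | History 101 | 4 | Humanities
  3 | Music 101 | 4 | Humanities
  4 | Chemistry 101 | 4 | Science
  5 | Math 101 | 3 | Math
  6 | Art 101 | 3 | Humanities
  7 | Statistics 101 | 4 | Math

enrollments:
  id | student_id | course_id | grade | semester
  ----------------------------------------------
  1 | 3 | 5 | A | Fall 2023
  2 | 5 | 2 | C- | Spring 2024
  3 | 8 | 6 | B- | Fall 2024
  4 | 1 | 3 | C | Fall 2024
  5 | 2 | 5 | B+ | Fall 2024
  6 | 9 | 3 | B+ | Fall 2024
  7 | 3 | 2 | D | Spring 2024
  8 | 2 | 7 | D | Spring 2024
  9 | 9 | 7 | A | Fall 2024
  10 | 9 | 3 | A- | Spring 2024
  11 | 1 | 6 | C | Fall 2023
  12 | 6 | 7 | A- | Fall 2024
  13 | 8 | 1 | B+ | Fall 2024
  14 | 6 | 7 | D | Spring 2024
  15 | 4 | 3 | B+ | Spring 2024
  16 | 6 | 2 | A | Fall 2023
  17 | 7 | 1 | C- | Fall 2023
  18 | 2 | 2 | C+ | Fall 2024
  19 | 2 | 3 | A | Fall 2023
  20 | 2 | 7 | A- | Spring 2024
SELECT c.id, p.name AS student, c.semester FROM enrollments c JOIN students p ON c.student_id = p.id ORDER BY c.semester DESC

Execution result:
id | student | semester
2 | Tina Miller | Spring 2024
7 | Grace Johnson | Spring 2024
8 | Peter Williams | Spring 2024
10 | Henry Johnson | Spring 2024
14 | Peter Smith | Spring 2024
15 | David Wilson | Spring 2024
20 | Peter Williams | Spring 2024
3 | Tina Garcia | Fall 2024
4 | Quinn Jones | Fall 2024
5 | Peter Williams | Fall 2024
6 | Henry Johnson | Fall 2024
9 | Henry Johnson | Fall 2024
12 | Peter Smith | Fall 2024
13 | Tina Garcia | Fall 2024
18 | Peter Williams | Fall 2024
1 | Grace Johnson | Fall 2023
11 | Quinn Jones | Fall 2023
16 | Peter Smith | Fall 2023
17 | Quinn Williams | Fall 2023
19 | Peter Williams | Fall 2023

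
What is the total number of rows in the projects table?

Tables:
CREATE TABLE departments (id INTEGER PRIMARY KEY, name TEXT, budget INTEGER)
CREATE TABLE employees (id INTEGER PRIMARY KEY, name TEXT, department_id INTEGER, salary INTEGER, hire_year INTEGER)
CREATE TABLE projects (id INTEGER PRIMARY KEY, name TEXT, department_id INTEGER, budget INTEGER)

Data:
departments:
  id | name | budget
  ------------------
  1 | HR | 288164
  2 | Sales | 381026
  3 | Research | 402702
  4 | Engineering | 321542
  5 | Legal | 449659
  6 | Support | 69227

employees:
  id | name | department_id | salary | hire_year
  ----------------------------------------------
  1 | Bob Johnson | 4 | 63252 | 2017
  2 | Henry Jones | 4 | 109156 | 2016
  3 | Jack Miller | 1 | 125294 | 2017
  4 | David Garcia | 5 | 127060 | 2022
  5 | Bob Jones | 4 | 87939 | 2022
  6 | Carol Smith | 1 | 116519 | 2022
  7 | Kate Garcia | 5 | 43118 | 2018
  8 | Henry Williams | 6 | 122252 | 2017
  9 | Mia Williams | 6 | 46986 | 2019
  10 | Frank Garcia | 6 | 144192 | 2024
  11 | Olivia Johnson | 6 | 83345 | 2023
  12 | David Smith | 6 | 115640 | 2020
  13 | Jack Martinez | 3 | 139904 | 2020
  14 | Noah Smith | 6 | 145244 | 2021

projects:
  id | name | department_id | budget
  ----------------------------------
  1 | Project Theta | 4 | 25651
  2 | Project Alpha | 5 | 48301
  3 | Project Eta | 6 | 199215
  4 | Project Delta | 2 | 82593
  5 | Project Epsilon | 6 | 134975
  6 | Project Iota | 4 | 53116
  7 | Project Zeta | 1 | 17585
SELECT COUNT(*) FROM projects

Execution result:
7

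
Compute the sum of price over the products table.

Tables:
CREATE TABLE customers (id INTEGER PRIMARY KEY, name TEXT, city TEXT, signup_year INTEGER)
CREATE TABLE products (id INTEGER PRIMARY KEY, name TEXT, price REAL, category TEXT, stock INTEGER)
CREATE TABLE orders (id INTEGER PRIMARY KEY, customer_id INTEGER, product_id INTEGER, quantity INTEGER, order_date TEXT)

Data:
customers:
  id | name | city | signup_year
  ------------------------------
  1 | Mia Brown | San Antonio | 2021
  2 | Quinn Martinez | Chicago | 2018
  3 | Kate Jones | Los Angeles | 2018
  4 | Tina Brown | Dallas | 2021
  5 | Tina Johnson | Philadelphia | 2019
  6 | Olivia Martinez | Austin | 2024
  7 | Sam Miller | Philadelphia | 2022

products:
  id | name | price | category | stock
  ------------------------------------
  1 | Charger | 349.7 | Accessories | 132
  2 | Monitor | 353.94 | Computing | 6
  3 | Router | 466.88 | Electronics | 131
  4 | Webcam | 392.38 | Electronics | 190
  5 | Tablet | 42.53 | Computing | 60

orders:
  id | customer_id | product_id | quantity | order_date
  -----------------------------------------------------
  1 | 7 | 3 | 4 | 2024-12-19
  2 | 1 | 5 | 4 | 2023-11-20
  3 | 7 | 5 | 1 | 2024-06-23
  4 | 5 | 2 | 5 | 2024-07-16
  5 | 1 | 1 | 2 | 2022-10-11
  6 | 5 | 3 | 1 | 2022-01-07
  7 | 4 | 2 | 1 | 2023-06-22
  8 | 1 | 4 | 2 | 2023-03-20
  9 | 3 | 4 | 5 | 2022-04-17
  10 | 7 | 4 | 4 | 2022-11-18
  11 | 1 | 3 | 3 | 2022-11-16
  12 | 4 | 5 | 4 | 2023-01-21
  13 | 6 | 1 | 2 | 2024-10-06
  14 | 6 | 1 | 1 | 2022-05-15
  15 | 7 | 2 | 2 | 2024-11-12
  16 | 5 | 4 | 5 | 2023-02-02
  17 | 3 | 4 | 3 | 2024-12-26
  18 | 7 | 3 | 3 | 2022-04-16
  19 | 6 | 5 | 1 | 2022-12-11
SELECT SUM(price) FROM products

Execution result:
1605.43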